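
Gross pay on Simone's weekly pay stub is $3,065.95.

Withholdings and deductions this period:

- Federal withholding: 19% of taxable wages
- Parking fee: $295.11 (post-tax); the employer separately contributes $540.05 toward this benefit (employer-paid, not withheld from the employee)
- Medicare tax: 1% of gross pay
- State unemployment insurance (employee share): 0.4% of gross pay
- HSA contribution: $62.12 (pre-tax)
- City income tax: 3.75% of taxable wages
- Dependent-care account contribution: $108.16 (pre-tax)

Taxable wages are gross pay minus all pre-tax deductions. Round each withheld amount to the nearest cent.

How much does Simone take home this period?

$1,898.87

HSA contribution: $62.12
Dependent-care account contribution: $108.16
Pre-tax total = $62.12 + $108.16 = $170.28
Taxable wages = $3,065.95 − $170.28 = $2,895.67
City income tax: $2,895.67 × 0.0375 = $108.59
Federal withholding: $2,895.67 × 0.19 = $550.18
Medicare tax: $3,065.95 × 0.01 = $30.66
State unemployment insurance (employee share): $3,065.95 × 0.004 = $12.26
Parking fee: $295.11
(Employer's $540.05 toward parking fee is not withheld from the employee.)
Total deductions = $62.12 + $108.16 + $108.59 + $550.18 + $30.66 + $12.26 + $295.11 = $1,167.08
Net pay = $3,065.95 − $1,167.08 = $1,898.87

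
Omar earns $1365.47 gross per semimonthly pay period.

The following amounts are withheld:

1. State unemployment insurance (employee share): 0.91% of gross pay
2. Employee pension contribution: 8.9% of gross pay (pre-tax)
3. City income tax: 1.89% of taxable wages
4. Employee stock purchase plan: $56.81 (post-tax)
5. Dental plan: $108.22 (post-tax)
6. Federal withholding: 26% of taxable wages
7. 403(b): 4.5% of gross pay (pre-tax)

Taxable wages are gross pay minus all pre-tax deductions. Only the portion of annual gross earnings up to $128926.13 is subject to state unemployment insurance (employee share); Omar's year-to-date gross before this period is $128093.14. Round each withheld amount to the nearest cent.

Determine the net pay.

$680.08

403(b): $1365.47 × 0.045 = $61.45
Employee pension contribution: $1365.47 × 0.089 = $121.53
Pre-tax total = $61.45 + $121.53 = $182.98
Taxable wages = $1365.47 − $182.98 = $1182.49
Federal withholding: $1182.49 × 0.26 = $307.45
City income tax: $1182.49 × 0.0189 = $22.35
State unemployment insurance (employee share): only $128926.13 − $128093.14 = $832.99 of this check is subject → $832.99 × 0.0091 = $7.58
Dental plan: $108.22
Employee stock purchase plan: $56.81
Total deductions = $61.45 + $121.53 + $307.45 + $22.35 + $7.58 + $108.22 + $56.81 = $685.39
Net pay = $1365.47 − $685.39 = $680.08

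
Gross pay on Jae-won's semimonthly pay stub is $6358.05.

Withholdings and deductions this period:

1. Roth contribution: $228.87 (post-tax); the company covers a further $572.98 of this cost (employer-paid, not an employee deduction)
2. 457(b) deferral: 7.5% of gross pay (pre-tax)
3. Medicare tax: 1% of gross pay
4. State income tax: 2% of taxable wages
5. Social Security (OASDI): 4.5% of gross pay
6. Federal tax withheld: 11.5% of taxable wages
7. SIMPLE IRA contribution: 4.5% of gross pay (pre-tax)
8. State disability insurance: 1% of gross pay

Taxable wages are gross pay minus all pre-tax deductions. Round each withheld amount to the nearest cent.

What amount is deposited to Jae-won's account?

$4197.61

457(b) deferral: $6358.05 × 0.075 = $476.85
SIMPLE IRA contribution: $6358.05 × 0.045 = $286.11
Pre-tax total = $476.85 + $286.11 = $762.96
Taxable wages = $6358.05 − $762.96 = $5595.09
State income tax: $5595.09 × 0.02 = $111.90
Federal tax withheld: $5595.09 × 0.115 = $643.44
State disability insurance: $6358.05 × 0.01 = $63.58
Social Security (OASDI): $6358.05 × 0.045 = $286.11
Medicare tax: $6358.05 × 0.01 = $63.58
Roth contribution: $228.87
(Employer's $572.98 toward Roth contribution is not withheld from the employee.)
Total deductions = $476.85 + $286.11 + $111.90 + $643.44 + $63.58 + $286.11 + $63.58 + $228.87 = $2160.44
Net pay = $6358.05 − $2160.44 = $4197.61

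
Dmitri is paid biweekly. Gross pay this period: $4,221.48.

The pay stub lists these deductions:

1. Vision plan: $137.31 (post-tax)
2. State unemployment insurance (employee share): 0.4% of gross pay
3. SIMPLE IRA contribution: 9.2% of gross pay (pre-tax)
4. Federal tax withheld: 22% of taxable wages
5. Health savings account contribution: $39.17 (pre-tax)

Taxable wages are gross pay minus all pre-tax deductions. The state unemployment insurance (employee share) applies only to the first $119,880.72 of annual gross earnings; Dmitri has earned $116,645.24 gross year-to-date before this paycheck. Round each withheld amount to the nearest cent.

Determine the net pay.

SIMPLE IRA contribution: $4,221.48 × 0.092 = $388.38
Health savings account contribution: $39.17
Pre-tax total = $388.38 + $39.17 = $427.55
Taxable wages = $4,221.48 − $427.55 = $3,793.93
Federal tax withheld: $3,793.93 × 0.22 = $834.66
State unemployment insurance (employee share): only $119,880.72 − $116,645.24 = $3,235.48 of this check is subject → $3,235.48 × 0.004 = $12.94
Vision plan: $137.31
Total deductions = $388.38 + $39.17 + $834.66 + $12.94 + $137.31 = $1,412.46
Net pay = $4,221.48 − $1,412.46 = $2,809.02

$2,809.02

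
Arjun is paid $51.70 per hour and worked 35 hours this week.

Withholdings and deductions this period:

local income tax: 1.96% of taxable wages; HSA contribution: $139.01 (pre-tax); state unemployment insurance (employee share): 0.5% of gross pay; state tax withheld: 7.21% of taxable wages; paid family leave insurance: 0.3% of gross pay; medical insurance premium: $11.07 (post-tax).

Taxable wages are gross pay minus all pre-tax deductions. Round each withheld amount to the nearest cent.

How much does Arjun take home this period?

Gross pay: 35 × $51.70 = $1809.50
HSA contribution: $139.01
Taxable wages = $1809.50 − $139.01 = $1670.49
Local income tax: $1670.49 × 0.0196 = $32.74
State tax withheld: $1670.49 × 0.0721 = $120.44
Paid family leave insurance: $1809.50 × 0.003 = $5.43
State unemployment insurance (employee share): $1809.50 × 0.005 = $9.05
Medical insurance premium: $11.07
Total deductions = $139.01 + $32.74 + $120.44 + $5.43 + $9.05 + $11.07 = $317.74
Net pay = $1809.50 − $317.74 = $1491.76

$1491.76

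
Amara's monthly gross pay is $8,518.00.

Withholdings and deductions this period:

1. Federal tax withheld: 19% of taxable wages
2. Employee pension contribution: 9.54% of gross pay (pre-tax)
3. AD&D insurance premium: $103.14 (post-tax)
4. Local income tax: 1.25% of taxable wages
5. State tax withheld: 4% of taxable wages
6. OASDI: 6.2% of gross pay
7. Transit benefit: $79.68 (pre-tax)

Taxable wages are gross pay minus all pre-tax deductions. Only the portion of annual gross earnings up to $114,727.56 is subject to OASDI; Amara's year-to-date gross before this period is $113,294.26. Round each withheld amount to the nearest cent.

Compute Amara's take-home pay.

$5,584.47

Transit benefit: $79.68
Employee pension contribution: $8,518.00 × 0.0954 = $812.62
Pre-tax total = $79.68 + $812.62 = $892.30
Taxable wages = $8,518.00 − $892.30 = $7,625.70
State tax withheld: $7,625.70 × 0.04 = $305.03
Local income tax: $7,625.70 × 0.0125 = $95.32
Federal tax withheld: $7,625.70 × 0.19 = $1,448.88
OASDI: only $114,727.56 − $113,294.26 = $1,433.30 of this check is subject → $1,433.30 × 0.062 = $88.86
AD&D insurance premium: $103.14
Total deductions = $79.68 + $812.62 + $305.03 + $95.32 + $1,448.88 + $88.86 + $103.14 = $2,933.53
Net pay = $8,518.00 − $2,933.53 = $5,584.47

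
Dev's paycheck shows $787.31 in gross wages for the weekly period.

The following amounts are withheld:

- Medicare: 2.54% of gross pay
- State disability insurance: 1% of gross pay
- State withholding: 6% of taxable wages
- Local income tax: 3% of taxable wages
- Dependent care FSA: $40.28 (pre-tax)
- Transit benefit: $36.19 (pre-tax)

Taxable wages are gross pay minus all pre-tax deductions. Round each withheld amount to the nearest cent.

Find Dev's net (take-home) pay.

$618.99

Transit benefit: $36.19
Dependent care FSA: $40.28
Pre-tax total = $36.19 + $40.28 = $76.47
Taxable wages = $787.31 − $76.47 = $710.84
Local income tax: $710.84 × 0.03 = $21.33
State withholding: $710.84 × 0.06 = $42.65
State disability insurance: $787.31 × 0.01 = $7.87
Medicare: $787.31 × 0.0254 = $20.00
Total deductions = $36.19 + $40.28 + $21.33 + $42.65 + $7.87 + $20.00 = $168.32
Net pay = $787.31 − $168.32 = $618.99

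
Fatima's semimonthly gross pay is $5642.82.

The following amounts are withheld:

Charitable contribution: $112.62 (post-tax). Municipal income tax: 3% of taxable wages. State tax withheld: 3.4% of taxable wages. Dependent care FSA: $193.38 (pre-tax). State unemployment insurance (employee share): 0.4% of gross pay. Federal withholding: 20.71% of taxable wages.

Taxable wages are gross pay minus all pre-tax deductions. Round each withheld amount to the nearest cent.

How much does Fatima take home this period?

Dependent care FSA: $193.38
Taxable wages = $5642.82 − $193.38 = $5449.44
State tax withheld: $5449.44 × 0.034 = $185.28
Municipal income tax: $5449.44 × 0.03 = $163.48
Federal withholding: $5449.44 × 0.2071 = $1128.58
State unemployment insurance (employee share): $5642.82 × 0.004 = $22.57
Charitable contribution: $112.62
Total deductions = $193.38 + $185.28 + $163.48 + $1128.58 + $22.57 + $112.62 = $1805.91
Net pay = $5642.82 − $1805.91 = $3836.91

$3836.91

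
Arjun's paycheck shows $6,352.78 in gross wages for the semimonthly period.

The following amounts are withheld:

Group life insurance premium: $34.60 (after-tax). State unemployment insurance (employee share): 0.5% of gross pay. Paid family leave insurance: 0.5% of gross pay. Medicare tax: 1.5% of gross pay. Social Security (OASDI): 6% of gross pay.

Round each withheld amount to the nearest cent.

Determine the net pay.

$5,778.20

Paid family leave insurance: $6,352.78 × 0.005 = $31.76
Medicare tax: $6,352.78 × 0.015 = $95.29
State unemployment insurance (employee share): $6,352.78 × 0.005 = $31.76
Social Security (OASDI): $6,352.78 × 0.06 = $381.17
Group life insurance premium: $34.60
Total deductions = $31.76 + $95.29 + $31.76 + $381.17 + $34.60 = $574.58
Net pay = $6,352.78 − $574.58 = $5,778.20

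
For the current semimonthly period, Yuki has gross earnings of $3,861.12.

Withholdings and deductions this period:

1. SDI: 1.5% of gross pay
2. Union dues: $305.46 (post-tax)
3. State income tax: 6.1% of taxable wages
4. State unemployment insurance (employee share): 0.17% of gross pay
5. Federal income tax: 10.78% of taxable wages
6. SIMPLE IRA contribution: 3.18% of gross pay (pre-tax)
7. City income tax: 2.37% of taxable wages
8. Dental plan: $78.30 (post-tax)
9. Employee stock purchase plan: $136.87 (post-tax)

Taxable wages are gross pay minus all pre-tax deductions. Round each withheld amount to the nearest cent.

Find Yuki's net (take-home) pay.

SIMPLE IRA contribution: $3,861.12 × 0.0318 = $122.78
Taxable wages = $3,861.12 − $122.78 = $3,738.34
City income tax: $3,738.34 × 0.0237 = $88.60
State income tax: $3,738.34 × 0.061 = $228.04
Federal income tax: $3,738.34 × 0.1078 = $402.99
State unemployment insurance (employee share): $3,861.12 × 0.0017 = $6.56
SDI: $3,861.12 × 0.015 = $57.92
Union dues: $305.46
Employee stock purchase plan: $136.87
Dental plan: $78.30
Total deductions = $122.78 + $88.60 + $228.04 + $402.99 + $6.56 + $57.92 + $305.46 + $136.87 + $78.30 = $1,427.52
Net pay = $3,861.12 − $1,427.52 = $2,433.60

$2,433.60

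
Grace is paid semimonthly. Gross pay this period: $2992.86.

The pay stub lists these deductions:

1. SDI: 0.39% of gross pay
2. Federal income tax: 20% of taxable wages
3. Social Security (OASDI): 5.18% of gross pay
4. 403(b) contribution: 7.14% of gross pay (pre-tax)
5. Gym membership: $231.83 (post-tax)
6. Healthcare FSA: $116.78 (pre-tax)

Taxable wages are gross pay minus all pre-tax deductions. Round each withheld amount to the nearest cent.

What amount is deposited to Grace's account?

$1731.38

Healthcare FSA: $116.78
403(b) contribution: $2992.86 × 0.0714 = $213.69
Pre-tax total = $116.78 + $213.69 = $330.47
Taxable wages = $2992.86 − $330.47 = $2662.39
Federal income tax: $2662.39 × 0.2 = $532.48
SDI: $2992.86 × 0.0039 = $11.67
Social Security (OASDI): $2992.86 × 0.0518 = $155.03
Gym membership: $231.83
Total deductions = $116.78 + $213.69 + $532.48 + $11.67 + $155.03 + $231.83 = $1261.48
Net pay = $2992.86 − $1261.48 = $1731.38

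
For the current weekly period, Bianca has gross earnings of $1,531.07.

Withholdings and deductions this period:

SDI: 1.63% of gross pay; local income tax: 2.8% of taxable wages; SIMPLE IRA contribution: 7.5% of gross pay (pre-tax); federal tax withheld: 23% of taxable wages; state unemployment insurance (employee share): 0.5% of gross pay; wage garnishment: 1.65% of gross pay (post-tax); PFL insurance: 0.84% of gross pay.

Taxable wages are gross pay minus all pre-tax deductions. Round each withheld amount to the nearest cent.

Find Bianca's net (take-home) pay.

SIMPLE IRA contribution: $1,531.07 × 0.075 = $114.83
Taxable wages = $1,531.07 − $114.83 = $1,416.24
Local income tax: $1,416.24 × 0.028 = $39.65
Federal tax withheld: $1,416.24 × 0.23 = $325.74
SDI: $1,531.07 × 0.0163 = $24.96
State unemployment insurance (employee share): $1,531.07 × 0.005 = $7.66
PFL insurance: $1,531.07 × 0.0084 = $12.86
Wage garnishment: $1,531.07 × 0.0165 = $25.26
Total deductions = $114.83 + $39.65 + $325.74 + $24.96 + $7.66 + $12.86 + $25.26 = $550.96
Net pay = $1,531.07 − $550.96 = $980.11

$980.11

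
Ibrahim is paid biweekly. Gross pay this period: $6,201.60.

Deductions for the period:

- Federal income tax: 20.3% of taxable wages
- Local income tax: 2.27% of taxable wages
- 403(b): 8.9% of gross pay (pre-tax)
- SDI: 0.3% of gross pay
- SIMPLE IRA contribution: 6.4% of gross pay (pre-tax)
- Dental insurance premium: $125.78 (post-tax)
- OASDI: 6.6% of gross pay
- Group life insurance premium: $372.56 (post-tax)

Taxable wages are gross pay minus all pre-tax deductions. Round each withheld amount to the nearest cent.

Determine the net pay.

403(b): $6,201.60 × 0.089 = $551.94
SIMPLE IRA contribution: $6,201.60 × 0.064 = $396.90
Pre-tax total = $551.94 + $396.90 = $948.84
Taxable wages = $6,201.60 − $948.84 = $5,252.76
Federal income tax: $5,252.76 × 0.203 = $1,066.31
Local income tax: $5,252.76 × 0.0227 = $119.24
SDI: $6,201.60 × 0.003 = $18.60
OASDI: $6,201.60 × 0.066 = $409.31
Group life insurance premium: $372.56
Dental insurance premium: $125.78
Total deductions = $551.94 + $396.90 + $1,066.31 + $119.24 + $18.60 + $409.31 + $372.56 + $125.78 = $3,060.64
Net pay = $6,201.60 − $3,060.64 = $3,140.96

$3,140.96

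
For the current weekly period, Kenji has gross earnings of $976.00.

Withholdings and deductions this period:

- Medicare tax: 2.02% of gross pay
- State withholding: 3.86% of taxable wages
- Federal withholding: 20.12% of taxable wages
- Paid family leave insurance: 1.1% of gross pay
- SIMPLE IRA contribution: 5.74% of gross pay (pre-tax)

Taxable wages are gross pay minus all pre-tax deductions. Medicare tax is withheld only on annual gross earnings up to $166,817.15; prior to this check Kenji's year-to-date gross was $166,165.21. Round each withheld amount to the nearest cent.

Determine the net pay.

SIMPLE IRA contribution: $976.00 × 0.0574 = $56.02
Taxable wages = $976.00 − $56.02 = $919.98
State withholding: $919.98 × 0.0386 = $35.51
Federal withholding: $919.98 × 0.2012 = $185.10
Medicare tax: only $166,817.15 − $166,165.21 = $651.94 of this check is subject → $651.94 × 0.0202 = $13.17
Paid family leave insurance: $976.00 × 0.011 = $10.74
Total deductions = $56.02 + $35.51 + $185.10 + $13.17 + $10.74 = $300.54
Net pay = $976.00 − $300.54 = $675.46

$675.46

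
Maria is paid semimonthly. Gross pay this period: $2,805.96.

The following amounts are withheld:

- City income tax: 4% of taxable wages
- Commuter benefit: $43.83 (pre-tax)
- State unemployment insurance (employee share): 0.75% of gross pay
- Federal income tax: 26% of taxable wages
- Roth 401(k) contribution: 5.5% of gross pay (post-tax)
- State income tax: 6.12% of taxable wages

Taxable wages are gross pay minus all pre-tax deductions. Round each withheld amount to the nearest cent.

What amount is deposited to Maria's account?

Commuter benefit: $43.83
Taxable wages = $2,805.96 − $43.83 = $2,762.13
City income tax: $2,762.13 × 0.04 = $110.49
Federal income tax: $2,762.13 × 0.26 = $718.15
State income tax: $2,762.13 × 0.0612 = $169.04
State unemployment insurance (employee share): $2,805.96 × 0.0075 = $21.04
Roth 401(k) contribution: $2,805.96 × 0.055 = $154.33
Total deductions = $43.83 + $110.49 + $718.15 + $169.04 + $21.04 + $154.33 = $1,216.88
Net pay = $2,805.96 − $1,216.88 = $1,589.08

$1,589.08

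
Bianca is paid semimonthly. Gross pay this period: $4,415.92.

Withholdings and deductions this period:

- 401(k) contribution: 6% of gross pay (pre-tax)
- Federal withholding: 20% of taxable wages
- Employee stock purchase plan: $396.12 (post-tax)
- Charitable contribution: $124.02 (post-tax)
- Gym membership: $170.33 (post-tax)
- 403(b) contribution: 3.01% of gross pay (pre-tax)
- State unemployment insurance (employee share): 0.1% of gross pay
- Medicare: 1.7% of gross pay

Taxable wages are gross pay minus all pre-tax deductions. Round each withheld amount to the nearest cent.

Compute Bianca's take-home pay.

401(k) contribution: $4,415.92 × 0.06 = $264.96
403(b) contribution: $4,415.92 × 0.0301 = $132.92
Pre-tax total = $264.96 + $132.92 = $397.88
Taxable wages = $4,415.92 − $397.88 = $4,018.04
Federal withholding: $4,018.04 × 0.2 = $803.61
Medicare: $4,415.92 × 0.017 = $75.07
State unemployment insurance (employee share): $4,415.92 × 0.001 = $4.42
Gym membership: $170.33
Employee stock purchase plan: $396.12
Charitable contribution: $124.02
Total deductions = $264.96 + $132.92 + $803.61 + $75.07 + $4.42 + $170.33 + $396.12 + $124.02 = $1,971.45
Net pay = $4,415.92 − $1,971.45 = $2,444.47

$2,444.47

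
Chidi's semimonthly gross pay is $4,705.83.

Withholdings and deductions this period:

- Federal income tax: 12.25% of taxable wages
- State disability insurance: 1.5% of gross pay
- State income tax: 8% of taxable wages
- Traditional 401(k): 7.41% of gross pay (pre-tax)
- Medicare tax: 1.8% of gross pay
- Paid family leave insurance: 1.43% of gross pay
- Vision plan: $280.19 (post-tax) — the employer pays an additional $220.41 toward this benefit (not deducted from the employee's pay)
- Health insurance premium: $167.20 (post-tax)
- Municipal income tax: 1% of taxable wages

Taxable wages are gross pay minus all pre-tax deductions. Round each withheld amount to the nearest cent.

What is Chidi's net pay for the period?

$2,761.27

Traditional 401(k): $4,705.83 × 0.0741 = $348.70
Taxable wages = $4,705.83 − $348.70 = $4,357.13
State income tax: $4,357.13 × 0.08 = $348.57
Municipal income tax: $4,357.13 × 0.01 = $43.57
Federal income tax: $4,357.13 × 0.1225 = $533.75
Medicare tax: $4,705.83 × 0.018 = $84.70
State disability insurance: $4,705.83 × 0.015 = $70.59
Paid family leave insurance: $4,705.83 × 0.0143 = $67.29
Vision plan: $280.19
Health insurance premium: $167.20
(Employer's $220.41 toward vision plan is not withheld from the employee.)
Total deductions = $348.70 + $348.57 + $43.57 + $533.75 + $84.70 + $70.59 + $67.29 + $280.19 + $167.20 = $1,944.56
Net pay = $4,705.83 − $1,944.56 = $2,761.27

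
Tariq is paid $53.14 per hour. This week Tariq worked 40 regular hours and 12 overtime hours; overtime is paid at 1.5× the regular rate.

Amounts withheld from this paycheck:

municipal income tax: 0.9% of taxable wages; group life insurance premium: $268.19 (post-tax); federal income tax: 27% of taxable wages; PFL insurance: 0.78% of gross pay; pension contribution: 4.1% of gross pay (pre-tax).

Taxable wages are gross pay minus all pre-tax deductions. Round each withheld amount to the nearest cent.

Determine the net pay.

Regular pay: 40 × $53.14 = $2125.60
Overtime pay: 12 × $53.14 × 1.5 = $956.52
Gross pay = $2125.60 + $956.52 = $3082.12
Pension contribution: $3082.12 × 0.041 = $126.37
Taxable wages = $3082.12 − $126.37 = $2955.75
Federal income tax: $2955.75 × 0.27 = $798.05
Municipal income tax: $2955.75 × 0.009 = $26.60
PFL insurance: $3082.12 × 0.0078 = $24.04
Group life insurance premium: $268.19
Total deductions = $126.37 + $798.05 + $26.60 + $24.04 + $268.19 = $1243.25
Net pay = $3082.12 − $1243.25 = $1838.87

$1838.87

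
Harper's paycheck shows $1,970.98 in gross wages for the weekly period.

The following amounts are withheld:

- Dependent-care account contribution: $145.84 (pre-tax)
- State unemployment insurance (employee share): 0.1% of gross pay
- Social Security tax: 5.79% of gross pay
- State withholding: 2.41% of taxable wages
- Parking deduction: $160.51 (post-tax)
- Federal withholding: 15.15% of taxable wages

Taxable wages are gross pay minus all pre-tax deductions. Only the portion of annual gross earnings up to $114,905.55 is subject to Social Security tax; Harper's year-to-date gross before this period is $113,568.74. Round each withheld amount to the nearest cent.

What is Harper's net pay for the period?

$1,264.76

Dependent-care account contribution: $145.84
Taxable wages = $1,970.98 − $145.84 = $1,825.14
State withholding: $1,825.14 × 0.0241 = $43.99
Federal withholding: $1,825.14 × 0.1515 = $276.51
Social Security tax: only $114,905.55 − $113,568.74 = $1,336.81 of this check is subject → $1,336.81 × 0.0579 = $77.40
State unemployment insurance (employee share): $1,970.98 × 0.001 = $1.97
Parking deduction: $160.51
Total deductions = $145.84 + $43.99 + $276.51 + $77.40 + $1.97 + $160.51 = $706.22
Net pay = $1,970.98 − $706.22 = $1,264.76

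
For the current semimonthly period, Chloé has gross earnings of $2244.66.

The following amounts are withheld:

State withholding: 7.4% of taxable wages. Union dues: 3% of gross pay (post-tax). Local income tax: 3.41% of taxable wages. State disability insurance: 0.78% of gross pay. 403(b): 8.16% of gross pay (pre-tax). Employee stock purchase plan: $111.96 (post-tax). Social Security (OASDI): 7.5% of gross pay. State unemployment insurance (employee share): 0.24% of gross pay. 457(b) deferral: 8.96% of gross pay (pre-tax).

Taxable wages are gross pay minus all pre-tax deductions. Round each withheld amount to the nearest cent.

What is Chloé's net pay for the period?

$1288.72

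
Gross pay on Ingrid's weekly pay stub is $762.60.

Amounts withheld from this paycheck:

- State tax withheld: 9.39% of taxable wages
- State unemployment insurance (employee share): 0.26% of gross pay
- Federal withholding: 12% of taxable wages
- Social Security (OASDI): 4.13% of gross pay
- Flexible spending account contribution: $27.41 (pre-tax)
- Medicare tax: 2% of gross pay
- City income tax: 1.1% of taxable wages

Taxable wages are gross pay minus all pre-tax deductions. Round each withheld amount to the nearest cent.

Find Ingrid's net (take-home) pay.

Flexible spending account contribution: $27.41
Taxable wages = $762.60 − $27.41 = $735.19
State tax withheld: $735.19 × 0.0939 = $69.03
City income tax: $735.19 × 0.011 = $8.09
Federal withholding: $735.19 × 0.12 = $88.22
Social Security (OASDI): $762.60 × 0.0413 = $31.50
Medicare tax: $762.60 × 0.02 = $15.25
State unemployment insurance (employee share): $762.60 × 0.0026 = $1.98
Total deductions = $27.41 + $69.03 + $8.09 + $88.22 + $31.50 + $15.25 + $1.98 = $241.48
Net pay = $762.60 − $241.48 = $521.12

$521.12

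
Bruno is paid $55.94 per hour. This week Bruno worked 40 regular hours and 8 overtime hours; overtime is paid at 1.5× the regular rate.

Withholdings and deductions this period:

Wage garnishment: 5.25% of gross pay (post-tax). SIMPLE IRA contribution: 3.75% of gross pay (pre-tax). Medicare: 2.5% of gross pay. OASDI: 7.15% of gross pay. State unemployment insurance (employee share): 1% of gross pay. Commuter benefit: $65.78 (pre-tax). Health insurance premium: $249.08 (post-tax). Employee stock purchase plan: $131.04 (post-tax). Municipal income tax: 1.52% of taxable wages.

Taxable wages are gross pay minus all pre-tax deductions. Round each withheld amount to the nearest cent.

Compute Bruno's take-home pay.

$1849.83

Regular pay: 40 × $55.94 = $2237.60
Overtime pay: 8 × $55.94 × 1.5 = $671.28
Gross pay = $2237.60 + $671.28 = $2908.88
Commuter benefit: $65.78
SIMPLE IRA contribution: $2908.88 × 0.0375 = $109.08
Pre-tax total = $65.78 + $109.08 = $174.86
Taxable wages = $2908.88 − $174.86 = $2734.02
Municipal income tax: $2734.02 × 0.0152 = $41.56
Medicare: $2908.88 × 0.025 = $72.72
OASDI: $2908.88 × 0.0715 = $207.98
State unemployment insurance (employee share): $2908.88 × 0.01 = $29.09
Wage garnishment: $2908.88 × 0.0525 = $152.72
Employee stock purchase plan: $131.04
Health insurance premium: $249.08
Total deductions = $65.78 + $109.08 + $41.56 + $72.72 + $207.98 + $29.09 + $152.72 + $131.04 + $249.08 = $1059.05
Net pay = $2908.88 − $1059.05 = $1849.83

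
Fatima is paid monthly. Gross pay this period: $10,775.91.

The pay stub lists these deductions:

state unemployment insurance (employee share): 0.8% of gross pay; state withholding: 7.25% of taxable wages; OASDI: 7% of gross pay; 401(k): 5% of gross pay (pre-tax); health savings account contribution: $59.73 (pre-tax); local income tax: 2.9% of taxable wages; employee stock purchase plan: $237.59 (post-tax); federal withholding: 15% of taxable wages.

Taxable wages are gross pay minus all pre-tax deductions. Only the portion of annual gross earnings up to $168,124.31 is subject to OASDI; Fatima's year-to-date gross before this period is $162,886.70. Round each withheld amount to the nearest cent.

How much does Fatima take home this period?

Health savings account contribution: $59.73
401(k): $10,775.91 × 0.05 = $538.80
Pre-tax total = $59.73 + $538.80 = $598.53
Taxable wages = $10,775.91 − $598.53 = $10,177.38
Local income tax: $10,177.38 × 0.029 = $295.14
Federal withholding: $10,177.38 × 0.15 = $1,526.61
State withholding: $10,177.38 × 0.0725 = $737.86
State unemployment insurance (employee share): $10,775.91 × 0.008 = $86.21
OASDI: only $168,124.31 − $162,886.70 = $5,237.61 of this check is subject → $5,237.61 × 0.07 = $366.63
Employee stock purchase plan: $237.59
Total deductions = $59.73 + $538.80 + $295.14 + $1,526.61 + $737.86 + $86.21 + $366.63 + $237.59 = $3,848.57
Net pay = $10,775.91 − $3,848.57 = $6,927.34

$6,927.34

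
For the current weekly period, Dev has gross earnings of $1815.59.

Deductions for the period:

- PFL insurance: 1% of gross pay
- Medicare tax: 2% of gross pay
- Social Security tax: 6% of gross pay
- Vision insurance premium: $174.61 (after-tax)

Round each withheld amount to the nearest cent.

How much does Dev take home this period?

$1477.57

Social Security tax: $1815.59 × 0.06 = $108.94
Medicare tax: $1815.59 × 0.02 = $36.31
PFL insurance: $1815.59 × 0.01 = $18.16
Vision insurance premium: $174.61
Total deductions = $108.94 + $36.31 + $18.16 + $174.61 = $338.02
Net pay = $1815.59 − $338.02 = $1477.57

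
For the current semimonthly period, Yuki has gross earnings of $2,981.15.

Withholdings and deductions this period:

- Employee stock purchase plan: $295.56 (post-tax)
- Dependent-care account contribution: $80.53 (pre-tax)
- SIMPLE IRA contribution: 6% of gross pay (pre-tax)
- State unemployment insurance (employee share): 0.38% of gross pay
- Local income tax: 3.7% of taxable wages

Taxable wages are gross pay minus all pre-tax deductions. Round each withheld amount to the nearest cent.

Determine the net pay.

SIMPLE IRA contribution: $2,981.15 × 0.06 = $178.87
Dependent-care account contribution: $80.53
Pre-tax total = $178.87 + $80.53 = $259.40
Taxable wages = $2,981.15 − $259.40 = $2,721.75
Local income tax: $2,721.75 × 0.037 = $100.70
State unemployment insurance (employee share): $2,981.15 × 0.0038 = $11.33
Employee stock purchase plan: $295.56
Total deductions = $178.87 + $80.53 + $100.70 + $11.33 + $295.56 = $666.99
Net pay = $2,981.15 − $666.99 = $2,314.16

$2,314.16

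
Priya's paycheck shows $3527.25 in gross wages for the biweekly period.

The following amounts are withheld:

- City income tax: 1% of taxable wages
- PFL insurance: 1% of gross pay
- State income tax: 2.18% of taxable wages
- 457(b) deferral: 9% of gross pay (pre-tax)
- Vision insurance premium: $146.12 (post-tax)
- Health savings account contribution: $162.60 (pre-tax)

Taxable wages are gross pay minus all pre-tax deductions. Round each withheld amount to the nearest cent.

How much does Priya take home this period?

$2768.91

Health savings account contribution: $162.60
457(b) deferral: $3527.25 × 0.09 = $317.45
Pre-tax total = $162.60 + $317.45 = $480.05
Taxable wages = $3527.25 − $480.05 = $3047.20
State income tax: $3047.20 × 0.0218 = $66.43
City income tax: $3047.20 × 0.01 = $30.47
PFL insurance: $3527.25 × 0.01 = $35.27
Vision insurance premium: $146.12
Total deductions = $162.60 + $317.45 + $66.43 + $30.47 + $35.27 + $146.12 = $758.34
Net pay = $3527.25 − $758.34 = $2768.91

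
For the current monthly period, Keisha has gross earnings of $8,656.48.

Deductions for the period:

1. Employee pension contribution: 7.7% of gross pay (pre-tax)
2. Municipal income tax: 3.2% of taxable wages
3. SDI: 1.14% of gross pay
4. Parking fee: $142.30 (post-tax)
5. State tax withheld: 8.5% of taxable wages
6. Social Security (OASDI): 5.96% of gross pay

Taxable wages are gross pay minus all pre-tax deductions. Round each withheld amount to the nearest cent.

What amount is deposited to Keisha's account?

$6,298.20

Employee pension contribution: $8,656.48 × 0.077 = $666.55
Taxable wages = $8,656.48 − $666.55 = $7,989.93
State tax withheld: $7,989.93 × 0.085 = $679.14
Municipal income tax: $7,989.93 × 0.032 = $255.68
Social Security (OASDI): $8,656.48 × 0.0596 = $515.93
SDI: $8,656.48 × 0.0114 = $98.68
Parking fee: $142.30
Total deductions = $666.55 + $679.14 + $255.68 + $515.93 + $98.68 + $142.30 = $2,358.28
Net pay = $8,656.48 − $2,358.28 = $6,298.20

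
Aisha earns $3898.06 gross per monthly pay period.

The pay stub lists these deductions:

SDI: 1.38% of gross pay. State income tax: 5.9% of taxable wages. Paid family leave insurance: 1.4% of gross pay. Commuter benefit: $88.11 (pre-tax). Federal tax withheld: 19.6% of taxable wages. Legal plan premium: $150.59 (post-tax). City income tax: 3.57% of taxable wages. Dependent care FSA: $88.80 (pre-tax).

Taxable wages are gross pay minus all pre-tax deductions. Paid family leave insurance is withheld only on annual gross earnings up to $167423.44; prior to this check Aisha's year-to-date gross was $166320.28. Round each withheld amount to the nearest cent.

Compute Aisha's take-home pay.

Dependent care FSA: $88.80
Commuter benefit: $88.11
Pre-tax total = $88.80 + $88.11 = $176.91
Taxable wages = $3898.06 − $176.91 = $3721.15
State income tax: $3721.15 × 0.059 = $219.55
City income tax: $3721.15 × 0.0357 = $132.85
Federal tax withheld: $3721.15 × 0.196 = $729.35
Paid family leave insurance: only $167423.44 − $166320.28 = $1103.16 of this check is subject → $1103.16 × 0.014 = $15.44
SDI: $3898.06 × 0.0138 = $53.79
Legal plan premium: $150.59
Total deductions = $88.80 + $88.11 + $219.55 + $132.85 + $729.35 + $15.44 + $53.79 + $150.59 = $1478.48
Net pay = $3898.06 − $1478.48 = $2419.58

$2419.58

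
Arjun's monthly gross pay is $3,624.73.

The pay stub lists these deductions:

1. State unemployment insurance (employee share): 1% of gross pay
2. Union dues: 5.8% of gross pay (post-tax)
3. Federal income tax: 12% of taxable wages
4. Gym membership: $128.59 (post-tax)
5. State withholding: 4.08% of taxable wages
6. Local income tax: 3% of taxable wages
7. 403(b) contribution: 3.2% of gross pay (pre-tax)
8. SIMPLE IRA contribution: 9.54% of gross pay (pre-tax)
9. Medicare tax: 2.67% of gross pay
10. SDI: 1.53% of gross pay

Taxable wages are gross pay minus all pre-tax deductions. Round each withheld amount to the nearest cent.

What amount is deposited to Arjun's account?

403(b) contribution: $3,624.73 × 0.032 = $115.99
SIMPLE IRA contribution: $3,624.73 × 0.0954 = $345.80
Pre-tax total = $115.99 + $345.80 = $461.79
Taxable wages = $3,624.73 − $461.79 = $3,162.94
Local income tax: $3,162.94 × 0.03 = $94.89
Federal income tax: $3,162.94 × 0.12 = $379.55
State withholding: $3,162.94 × 0.0408 = $129.05
SDI: $3,624.73 × 0.0153 = $55.46
State unemployment insurance (employee share): $3,624.73 × 0.01 = $36.25
Medicare tax: $3,624.73 × 0.0267 = $96.78
Union dues: $3,624.73 × 0.058 = $210.23
Gym membership: $128.59
Total deductions = $115.99 + $345.80 + $94.89 + $379.55 + $129.05 + $55.46 + $36.25 + $96.78 + $210.23 + $128.59 = $1,592.59
Net pay = $3,624.73 − $1,592.59 = $2,032.14

$2,032.14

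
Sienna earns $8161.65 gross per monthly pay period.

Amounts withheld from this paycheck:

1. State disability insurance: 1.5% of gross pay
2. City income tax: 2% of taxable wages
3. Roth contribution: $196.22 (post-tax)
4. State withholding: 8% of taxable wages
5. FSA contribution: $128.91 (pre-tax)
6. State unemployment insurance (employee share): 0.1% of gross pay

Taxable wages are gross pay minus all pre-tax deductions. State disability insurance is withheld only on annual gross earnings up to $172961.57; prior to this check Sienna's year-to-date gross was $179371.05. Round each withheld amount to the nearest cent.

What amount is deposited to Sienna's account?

FSA contribution: $128.91
Taxable wages = $8161.65 − $128.91 = $8032.74
State withholding: $8032.74 × 0.08 = $642.62
City income tax: $8032.74 × 0.02 = $160.65
State unemployment insurance (employee share): $8161.65 × 0.001 = $8.16
State disability insurance: annual cap $172961.57 already reached (YTD $179371.05), so $0.00
Roth contribution: $196.22
Total deductions = $128.91 + $642.62 + $160.65 + $8.16 + $0.00 + $196.22 = $1136.56
Net pay = $8161.65 − $1136.56 = $7025.09

$7025.09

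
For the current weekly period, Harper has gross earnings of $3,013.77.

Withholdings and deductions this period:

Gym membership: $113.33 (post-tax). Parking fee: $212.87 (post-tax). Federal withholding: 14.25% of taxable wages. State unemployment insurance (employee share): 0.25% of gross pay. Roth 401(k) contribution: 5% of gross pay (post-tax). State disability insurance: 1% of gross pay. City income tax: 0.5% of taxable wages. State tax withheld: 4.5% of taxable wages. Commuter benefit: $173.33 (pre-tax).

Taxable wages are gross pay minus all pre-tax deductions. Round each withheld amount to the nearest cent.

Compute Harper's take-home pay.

$1,779.10

Commuter benefit: $173.33
Taxable wages = $3,013.77 − $173.33 = $2,840.44
City income tax: $2,840.44 × 0.005 = $14.20
Federal withholding: $2,840.44 × 0.1425 = $404.76
State tax withheld: $2,840.44 × 0.045 = $127.82
State disability insurance: $3,013.77 × 0.01 = $30.14
State unemployment insurance (employee share): $3,013.77 × 0.0025 = $7.53
Parking fee: $212.87
Gym membership: $113.33
Roth 401(k) contribution: $3,013.77 × 0.05 = $150.69
Total deductions = $173.33 + $14.20 + $404.76 + $127.82 + $30.14 + $7.53 + $212.87 + $113.33 + $150.69 = $1,234.67
Net pay = $3,013.77 − $1,234.67 = $1,779.10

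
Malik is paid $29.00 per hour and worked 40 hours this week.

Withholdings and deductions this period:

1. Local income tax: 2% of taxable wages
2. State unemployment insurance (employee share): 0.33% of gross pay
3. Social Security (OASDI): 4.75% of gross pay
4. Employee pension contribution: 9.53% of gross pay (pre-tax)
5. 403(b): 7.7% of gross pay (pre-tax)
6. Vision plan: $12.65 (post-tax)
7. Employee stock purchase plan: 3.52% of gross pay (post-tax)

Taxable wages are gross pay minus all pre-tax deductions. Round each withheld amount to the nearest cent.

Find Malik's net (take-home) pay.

$828.52

Gross pay: 40 × $29.00 = $1,160.00
403(b): $1,160.00 × 0.077 = $89.32
Employee pension contribution: $1,160.00 × 0.0953 = $110.55
Pre-tax total = $89.32 + $110.55 = $199.87
Taxable wages = $1,160.00 − $199.87 = $960.13
Local income tax: $960.13 × 0.02 = $19.20
State unemployment insurance (employee share): $1,160.00 × 0.0033 = $3.83
Social Security (OASDI): $1,160.00 × 0.0475 = $55.10
Vision plan: $12.65
Employee stock purchase plan: $1,160.00 × 0.0352 = $40.83
Total deductions = $89.32 + $110.55 + $19.20 + $3.83 + $55.10 + $12.65 + $40.83 = $331.48
Net pay = $1,160.00 − $331.48 = $828.52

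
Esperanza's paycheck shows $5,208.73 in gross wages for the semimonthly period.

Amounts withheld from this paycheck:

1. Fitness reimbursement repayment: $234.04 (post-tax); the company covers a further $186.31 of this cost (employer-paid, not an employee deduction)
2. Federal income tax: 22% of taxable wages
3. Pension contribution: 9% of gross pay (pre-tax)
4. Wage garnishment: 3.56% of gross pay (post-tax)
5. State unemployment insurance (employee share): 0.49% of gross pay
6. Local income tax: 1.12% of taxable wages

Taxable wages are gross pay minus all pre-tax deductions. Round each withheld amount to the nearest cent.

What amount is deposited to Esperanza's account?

$3,199.07

Pension contribution: $5,208.73 × 0.09 = $468.79
Taxable wages = $5,208.73 − $468.79 = $4,739.94
Local income tax: $4,739.94 × 0.0112 = $53.09
Federal income tax: $4,739.94 × 0.22 = $1,042.79
State unemployment insurance (employee share): $5,208.73 × 0.0049 = $25.52
Fitness reimbursement repayment: $234.04
Wage garnishment: $5,208.73 × 0.0356 = $185.43
(Employer's $186.31 toward fitness reimbursement repayment is not withheld from the employee.)
Total deductions = $468.79 + $53.09 + $1,042.79 + $25.52 + $234.04 + $185.43 = $2,009.66
Net pay = $5,208.73 − $2,009.66 = $3,199.07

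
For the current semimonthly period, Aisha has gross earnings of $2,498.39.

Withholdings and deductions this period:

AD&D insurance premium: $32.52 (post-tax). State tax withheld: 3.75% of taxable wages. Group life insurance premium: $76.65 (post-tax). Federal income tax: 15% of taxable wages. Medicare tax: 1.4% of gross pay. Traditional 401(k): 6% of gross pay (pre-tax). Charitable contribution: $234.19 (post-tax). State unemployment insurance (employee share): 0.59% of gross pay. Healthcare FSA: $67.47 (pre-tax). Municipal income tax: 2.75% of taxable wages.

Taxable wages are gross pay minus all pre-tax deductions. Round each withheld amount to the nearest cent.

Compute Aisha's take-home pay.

$1,397.52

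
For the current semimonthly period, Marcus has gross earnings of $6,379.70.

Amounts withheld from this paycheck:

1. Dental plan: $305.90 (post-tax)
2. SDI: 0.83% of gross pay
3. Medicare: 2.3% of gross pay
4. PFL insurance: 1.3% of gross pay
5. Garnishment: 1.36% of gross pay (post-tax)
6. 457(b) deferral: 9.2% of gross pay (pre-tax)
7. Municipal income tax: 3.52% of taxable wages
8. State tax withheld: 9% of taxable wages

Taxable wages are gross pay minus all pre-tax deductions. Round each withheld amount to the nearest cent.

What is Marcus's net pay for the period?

$4,392.23

457(b) deferral: $6,379.70 × 0.092 = $586.93
Taxable wages = $6,379.70 − $586.93 = $5,792.77
State tax withheld: $5,792.77 × 0.09 = $521.35
Municipal income tax: $5,792.77 × 0.0352 = $203.91
SDI: $6,379.70 × 0.0083 = $52.95
PFL insurance: $6,379.70 × 0.013 = $82.94
Medicare: $6,379.70 × 0.023 = $146.73
Dental plan: $305.90
Garnishment: $6,379.70 × 0.0136 = $86.76
Total deductions = $586.93 + $521.35 + $203.91 + $52.95 + $82.94 + $146.73 + $305.90 + $86.76 = $1,987.47
Net pay = $6,379.70 − $1,987.47 = $4,392.23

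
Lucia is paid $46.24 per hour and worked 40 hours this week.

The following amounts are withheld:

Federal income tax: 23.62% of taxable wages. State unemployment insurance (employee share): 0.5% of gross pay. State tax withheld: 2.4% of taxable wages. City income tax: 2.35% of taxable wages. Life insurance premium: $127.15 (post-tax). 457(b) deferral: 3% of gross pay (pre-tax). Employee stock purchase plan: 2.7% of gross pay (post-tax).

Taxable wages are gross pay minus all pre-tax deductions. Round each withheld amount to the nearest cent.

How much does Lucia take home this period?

Gross pay: 40 × $46.24 = $1,849.60
457(b) deferral: $1,849.60 × 0.03 = $55.49
Taxable wages = $1,849.60 − $55.49 = $1,794.11
City income tax: $1,794.11 × 0.0235 = $42.16
Federal income tax: $1,794.11 × 0.2362 = $423.77
State tax withheld: $1,794.11 × 0.024 = $43.06
State unemployment insurance (employee share): $1,849.60 × 0.005 = $9.25
Employee stock purchase plan: $1,849.60 × 0.027 = $49.94
Life insurance premium: $127.15
Total deductions = $55.49 + $42.16 + $423.77 + $43.06 + $9.25 + $49.94 + $127.15 = $750.82
Net pay = $1,849.60 − $750.82 = $1,098.78

$1,098.78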